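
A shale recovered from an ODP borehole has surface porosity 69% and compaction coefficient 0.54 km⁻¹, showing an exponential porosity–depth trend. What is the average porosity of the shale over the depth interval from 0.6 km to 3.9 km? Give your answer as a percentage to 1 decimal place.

23.3%

⟨φ⟩ = (1/(d₂−d₁)) ∫ φ₀ e^(−βd) dd = φ₀·(e^(−β·d₁) − e^(−β·d₂)) / (β·(d₂−d₁))
e^(−0.54×0.6) = 0.7233; e^(−0.54×3.9) = 0.1217
⟨φ⟩ = 0.69 × (0.7233 − 0.1217) / (0.54 × 3.3) = 0.69 × 0.3376 = 0.2329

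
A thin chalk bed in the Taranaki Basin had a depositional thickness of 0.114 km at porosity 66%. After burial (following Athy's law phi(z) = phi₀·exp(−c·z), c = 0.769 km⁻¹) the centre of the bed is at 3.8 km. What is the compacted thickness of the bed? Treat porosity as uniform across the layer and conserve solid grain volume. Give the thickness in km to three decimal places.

Porosity at 3.8 km: phi = 0.66·exp(−0.769×3.8) = 0.0355
Solid-volume conservation: h(1−phi) = h₀(1−phi₀) ⇒ h = h₀·(1−phi₀)/(1−phi)
h = 0.114 × (1 − 0.66)/(1 − 0.0355) = 0.114 × 0.3525 = 0.0402 km

0.040 km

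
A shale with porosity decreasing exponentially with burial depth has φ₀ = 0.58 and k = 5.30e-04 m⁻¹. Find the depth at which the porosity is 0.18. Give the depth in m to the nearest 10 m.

2210 m

Working in km (1 km = 1000 m; k in km⁻¹ = k in m⁻¹ × 1000):
Invert Athy's law: d = ln(φ₀/φ) / k
d = ln(0.58/0.18) / 0.53 = ln(3.222) / 0.53 = 1.1701 / 0.53 = 2.208 km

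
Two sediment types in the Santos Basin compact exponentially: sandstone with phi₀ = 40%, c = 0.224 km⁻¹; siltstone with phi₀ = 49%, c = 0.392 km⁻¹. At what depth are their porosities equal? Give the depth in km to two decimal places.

1.21 km

Set phi₀ₐ e^(−cₐz) = phi₀ᵦ e^(−cᵦz) ⇒ ln(phi₀ₐ/phi₀ᵦ) = (cₐ − cᵦ)·z
z = ln(0.4/0.49) / (0.224 − 0.392) = -0.2029 / -0.168 = 1.208 km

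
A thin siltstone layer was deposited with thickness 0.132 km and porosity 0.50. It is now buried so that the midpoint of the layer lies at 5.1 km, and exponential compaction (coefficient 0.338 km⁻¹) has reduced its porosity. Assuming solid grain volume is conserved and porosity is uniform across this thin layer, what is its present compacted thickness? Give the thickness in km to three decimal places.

Porosity at 5.1 km: phi = 0.5·exp(−0.338×5.1) = 0.0892
Solid-volume conservation: h(1−phi) = h₀(1−phi₀) ⇒ h = h₀·(1−phi₀)/(1−phi)
h = 0.132 × (1 − 0.5)/(1 − 0.0892) = 0.132 × 0.5490 = 0.0725 km

0.072 km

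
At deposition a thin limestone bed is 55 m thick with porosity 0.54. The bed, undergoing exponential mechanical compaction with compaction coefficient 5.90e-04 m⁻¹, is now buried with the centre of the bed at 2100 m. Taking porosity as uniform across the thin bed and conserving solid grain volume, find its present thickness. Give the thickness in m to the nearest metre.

Working in km (1 km = 1000 m; c in km⁻¹ = c in m⁻¹ × 1000):
Porosity at 2.1 km: n = 0.54·exp(−0.59×2.1) = 0.1564
Solid-volume conservation: h(1−n) = h₀(1−n₀) ⇒ h = h₀·(1−n₀)/(1−n)
h = 0.055 × (1 − 0.54)/(1 − 0.1564) = 0.055 × 0.5453 = 0.0300 km

30 m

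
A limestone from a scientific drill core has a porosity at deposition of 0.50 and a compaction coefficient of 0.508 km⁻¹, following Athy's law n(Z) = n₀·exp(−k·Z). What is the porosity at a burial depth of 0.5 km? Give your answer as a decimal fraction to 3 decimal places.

0.388

n = n₀·exp(−k·Z) = 0.5 × exp(−0.508 × 0.5) = 0.5 × exp(−0.254)
  = 0.5 × 0.7757 = 0.3878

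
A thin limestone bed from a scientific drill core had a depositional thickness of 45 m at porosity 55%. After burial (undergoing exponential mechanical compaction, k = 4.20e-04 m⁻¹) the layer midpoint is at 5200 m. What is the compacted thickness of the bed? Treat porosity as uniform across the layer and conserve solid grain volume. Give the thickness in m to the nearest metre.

22 m

Working in km (1 km = 1000 m; k in km⁻¹ = k in m⁻¹ × 1000):
Porosity at 5.2 km: phi = 0.55·exp(−0.42×5.2) = 0.0619
Solid-volume conservation: h(1−phi) = h₀(1−phi₀) ⇒ h = h₀·(1−phi₀)/(1−phi)
h = 0.045 × (1 − 0.55)/(1 − 0.0619) = 0.045 × 0.4797 = 0.0216 km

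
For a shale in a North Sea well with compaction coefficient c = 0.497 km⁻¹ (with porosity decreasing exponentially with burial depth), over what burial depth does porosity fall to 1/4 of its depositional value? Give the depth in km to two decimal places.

φ/φ₀ = 1/4 ⇒ exp(−c·Z) = 1/4 ⇒ Z = ln(4) / c
Z = 1.3863 / 0.497 = 2.789 km

2.79 km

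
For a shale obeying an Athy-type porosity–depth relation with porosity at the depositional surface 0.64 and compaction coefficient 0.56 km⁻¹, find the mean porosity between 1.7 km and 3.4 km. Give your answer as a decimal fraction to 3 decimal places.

⟨phi⟩ = (1/(z₂−z₁)) ∫ phi₀ e^(−βz) dz = phi₀·(e^(−β·z₁) − e^(−β·z₂)) / (β·(z₂−z₁))
e^(−0.56×1.7) = 0.3860; e^(−0.56×3.4) = 0.1490
⟨phi⟩ = 0.64 × (0.3860 − 0.1490) / (0.56 × 1.7) = 0.64 × 0.2489 = 0.1593

0.159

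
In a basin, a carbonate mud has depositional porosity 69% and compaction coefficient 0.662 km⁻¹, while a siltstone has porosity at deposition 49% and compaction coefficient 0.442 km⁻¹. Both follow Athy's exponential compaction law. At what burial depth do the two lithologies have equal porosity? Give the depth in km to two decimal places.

1.56 km

Set n₀ₐ e^(−kₐz) = n₀ᵦ e^(−kᵦz) ⇒ ln(n₀ₐ/n₀ᵦ) = (kₐ − kᵦ)·z
z = ln(0.69/0.49) / (0.662 − 0.442) = 0.3423 / 0.22 = 1.556 km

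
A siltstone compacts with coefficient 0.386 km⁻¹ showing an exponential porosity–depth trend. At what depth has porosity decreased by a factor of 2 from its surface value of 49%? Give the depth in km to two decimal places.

phi/phi₀ = 1/2 ⇒ exp(−β·z) = 1/2 ⇒ z = ln(2) / β
z = 0.6931 / 0.386 = 1.796 km

1.80 km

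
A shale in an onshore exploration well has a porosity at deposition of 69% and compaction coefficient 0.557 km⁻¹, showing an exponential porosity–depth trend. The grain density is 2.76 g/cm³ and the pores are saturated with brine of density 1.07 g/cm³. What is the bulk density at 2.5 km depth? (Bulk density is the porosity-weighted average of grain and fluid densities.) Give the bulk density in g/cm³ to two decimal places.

2.47 g/cm³

Porosity at depth: phi = 0.69·exp(−0.557×2.5) = 0.69×0.2485 = 0.1714
Bulk density: ρ_b = (1−phi)ρ_g + phi·ρ_f = 0.8286×2.76 + 0.1714×1.07
       = 2.287 + 0.183 = 2.470 g/cm³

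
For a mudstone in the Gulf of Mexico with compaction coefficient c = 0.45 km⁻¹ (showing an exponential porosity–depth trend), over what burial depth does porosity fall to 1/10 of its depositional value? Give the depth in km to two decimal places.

5.12 km

φ/φ₀ = 1/10 ⇒ exp(−c·d) = 1/10 ⇒ d = ln(10) / c
d = 2.3026 / 0.45 = 5.117 km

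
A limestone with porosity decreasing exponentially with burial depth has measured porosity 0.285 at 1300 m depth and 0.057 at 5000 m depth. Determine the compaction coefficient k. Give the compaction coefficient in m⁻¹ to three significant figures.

Working in km (1 km = 1000 m; k in km⁻¹ = k in m⁻¹ × 1000):
Athy: n(z) = n₀ e^(−kz) ⇒ n₁/n₂ = e^{k(z₂−z₁)} ⇒ k = ln(n₁/n₂)/(z₂−z₁)
k = ln(0.285/0.057) / (5 − 1.3) = ln(5) / 3.7 = 1.6094 / 3.7 = 0.435 km⁻¹

0.000435 m⁻¹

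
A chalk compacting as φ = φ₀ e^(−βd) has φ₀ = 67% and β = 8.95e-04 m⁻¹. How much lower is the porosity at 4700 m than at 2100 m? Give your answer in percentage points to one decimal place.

9.2 percentage points

Working in km (1 km = 1000 m; β in km⁻¹ = β in m⁻¹ × 1000):
φ(2.1) = 0.67·e^(−0.895×2.1) = 0.1023
φ(4.7) = 0.67·e^(−0.895×4.7) = 0.0100
Δφ = 0.1023 − 0.0100 = 0.0923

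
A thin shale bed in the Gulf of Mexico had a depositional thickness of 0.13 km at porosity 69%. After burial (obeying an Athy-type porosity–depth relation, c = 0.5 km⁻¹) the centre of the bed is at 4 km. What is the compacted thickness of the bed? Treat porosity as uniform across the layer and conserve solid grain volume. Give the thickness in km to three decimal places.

Porosity at 4 km: n = 0.69·exp(−0.5×4) = 0.0934
Solid-volume conservation: h(1−n) = h₀(1−n₀) ⇒ h = h₀·(1−n₀)/(1−n)
h = 0.13 × (1 − 0.69)/(1 − 0.0934) = 0.13 × 0.3419 = 0.0445 km

0.044 km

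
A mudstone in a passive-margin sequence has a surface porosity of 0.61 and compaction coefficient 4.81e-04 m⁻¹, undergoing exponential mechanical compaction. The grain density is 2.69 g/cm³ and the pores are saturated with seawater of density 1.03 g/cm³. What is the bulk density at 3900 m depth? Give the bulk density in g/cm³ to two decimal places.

Working in km (1 km = 1000 m; c in km⁻¹ = c in m⁻¹ × 1000):
Porosity at depth: n = 0.61·exp(−0.481×3.9) = 0.61×0.1532 = 0.0935
Bulk density: ρ_b = (1−n)ρ_g + n·ρ_f = 0.9065×2.69 + 0.0935×1.03
       = 2.439 + 0.096 = 2.535 g/cm³

2.53 g/cm³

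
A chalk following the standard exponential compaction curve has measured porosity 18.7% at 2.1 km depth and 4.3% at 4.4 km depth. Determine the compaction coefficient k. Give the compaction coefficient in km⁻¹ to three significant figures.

0.639 km⁻¹

Athy: φ(Z) = φ₀ e^(−kZ) ⇒ φ₁/φ₂ = e^{k(Z₂−Z₁)} ⇒ k = ln(φ₁/φ₂)/(Z₂−Z₁)
k = ln(0.187/0.043) / (4.4 − 2.1) = ln(4.349) / 2.3 = 1.4699 / 2.3 = 0.6391 km⁻¹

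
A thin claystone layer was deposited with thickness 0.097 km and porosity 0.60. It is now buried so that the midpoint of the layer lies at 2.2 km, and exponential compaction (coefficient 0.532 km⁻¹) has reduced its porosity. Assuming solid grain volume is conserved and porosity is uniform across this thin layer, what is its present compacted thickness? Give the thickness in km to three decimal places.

0.048 km

Porosity at 2.2 km: φ = 0.6·exp(−0.532×2.2) = 0.1861
Solid-volume conservation: h(1−φ) = h₀(1−φ₀) ⇒ h = h₀·(1−φ₀)/(1−φ)
h = 0.097 × (1 − 0.6)/(1 − 0.1861) = 0.097 × 0.4915 = 0.0477 km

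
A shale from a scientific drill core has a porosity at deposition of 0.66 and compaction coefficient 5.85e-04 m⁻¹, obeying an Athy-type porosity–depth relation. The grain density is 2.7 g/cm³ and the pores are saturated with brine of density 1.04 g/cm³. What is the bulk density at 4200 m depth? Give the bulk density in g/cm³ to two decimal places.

2.61 g/cm³

Working in km (1 km = 1000 m; β in km⁻¹ = β in m⁻¹ × 1000):
Porosity at depth: n = 0.66·exp(−0.585×4.2) = 0.66×0.0857 = 0.0566
Bulk density: ρ_b = (1−n)ρ_g + n·ρ_f = 0.9434×2.7 + 0.0566×1.04
       = 2.547 + 0.059 = 2.606 g/cm³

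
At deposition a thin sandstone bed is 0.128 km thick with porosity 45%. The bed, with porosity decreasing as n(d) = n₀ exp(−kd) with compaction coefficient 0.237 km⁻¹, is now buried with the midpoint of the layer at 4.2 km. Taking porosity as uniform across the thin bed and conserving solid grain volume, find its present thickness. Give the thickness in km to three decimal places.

0.084 km

Porosity at 4.2 km: n = 0.45·exp(−0.237×4.2) = 0.1663
Solid-volume conservation: h(1−n) = h₀(1−n₀) ⇒ h = h₀·(1−n₀)/(1−n)
h = 0.128 × (1 − 0.45)/(1 − 0.1663) = 0.128 × 0.6597 = 0.0844 km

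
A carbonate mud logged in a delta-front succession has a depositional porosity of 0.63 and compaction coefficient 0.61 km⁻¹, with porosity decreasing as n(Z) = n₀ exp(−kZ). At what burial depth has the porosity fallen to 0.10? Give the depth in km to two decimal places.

Invert Athy's law: Z = ln(n₀/n) / k
Z = ln(0.63/0.1) / 0.61 = ln(6.3) / 0.61 = 1.8405 / 0.61 = 3.017 km

3.02 km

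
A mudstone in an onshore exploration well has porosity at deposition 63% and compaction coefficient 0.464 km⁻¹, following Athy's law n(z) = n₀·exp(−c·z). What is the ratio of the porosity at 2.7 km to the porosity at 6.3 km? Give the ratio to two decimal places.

5.31

n(z₁)/n(z₂) = e^(−c·z₁)/e^(−c·z₂) = e^{c(z₂−z₁)}
= exp(0.464 × 3.6) = exp(1.67) = 5.3143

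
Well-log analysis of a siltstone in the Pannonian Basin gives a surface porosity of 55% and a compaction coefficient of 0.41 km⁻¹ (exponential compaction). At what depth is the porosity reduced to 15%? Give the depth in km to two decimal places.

3.17 km

Invert Athy's law: Z = ln(φ₀/φ) / c
Z = ln(0.55/0.15) / 0.41 = ln(3.667) / 0.41 = 1.2993 / 0.41 = 3.169 km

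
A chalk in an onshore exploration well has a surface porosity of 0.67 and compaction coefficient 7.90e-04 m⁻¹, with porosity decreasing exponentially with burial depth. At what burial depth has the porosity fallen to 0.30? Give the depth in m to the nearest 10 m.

1020 m

Working in km (1 km = 1000 m; c in km⁻¹ = c in m⁻¹ × 1000):
Invert Athy's law: d = ln(phi₀/phi) / c
d = ln(0.67/0.3) / 0.79 = ln(2.233) / 0.79 = 0.8035 / 0.79 = 1.017 km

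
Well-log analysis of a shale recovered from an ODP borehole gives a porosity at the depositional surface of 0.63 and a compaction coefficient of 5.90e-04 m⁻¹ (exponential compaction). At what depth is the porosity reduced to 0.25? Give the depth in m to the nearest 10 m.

Working in km (1 km = 1000 m; k in km⁻¹ = k in m⁻¹ × 1000):
Invert Athy's law: Z = ln(n₀/n) / k
Z = ln(0.63/0.25) / 0.59 = ln(2.52) / 0.59 = 0.9243 / 0.59 = 1.567 km

1570 m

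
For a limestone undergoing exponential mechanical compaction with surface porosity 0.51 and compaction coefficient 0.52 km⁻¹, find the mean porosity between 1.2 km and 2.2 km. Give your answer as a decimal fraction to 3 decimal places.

⟨phi⟩ = (1/(d₂−d₁)) ∫ phi₀ e^(−βd) dd = phi₀·(e^(−β·d₁) − e^(−β·d₂)) / (β·(d₂−d₁))
e^(−0.52×1.2) = 0.5358; e^(−0.52×2.2) = 0.3185
⟨phi⟩ = 0.51 × (0.5358 − 0.3185) / (0.52 × 1) = 0.51 × 0.4178 = 0.2131

0.213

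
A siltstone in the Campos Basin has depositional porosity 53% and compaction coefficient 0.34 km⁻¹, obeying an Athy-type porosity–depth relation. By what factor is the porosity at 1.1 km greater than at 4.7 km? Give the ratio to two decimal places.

phi(z₁)/phi(z₂) = e^(−β·z₁)/e^(−β·z₂) = e^{β(z₂−z₁)}
= exp(0.34 × 3.6) = exp(1.224) = 3.4008

3.40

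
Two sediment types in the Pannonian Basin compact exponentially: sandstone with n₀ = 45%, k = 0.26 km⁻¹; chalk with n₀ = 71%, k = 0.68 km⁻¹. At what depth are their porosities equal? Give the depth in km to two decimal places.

Set n₀ₐ e^(−kₐZ) = n₀ᵦ e^(−kᵦZ) ⇒ ln(n₀ₐ/n₀ᵦ) = (kₐ − kᵦ)·Z
Z = ln(0.45/0.71) / (0.26 − 0.68) = -0.4560 / -0.42 = 1.086 km

1.09 km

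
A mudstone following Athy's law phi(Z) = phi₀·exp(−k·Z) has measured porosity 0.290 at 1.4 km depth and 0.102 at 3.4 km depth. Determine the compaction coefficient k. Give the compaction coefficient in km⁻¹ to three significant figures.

Athy: phi(Z) = phi₀ e^(−kZ) ⇒ phi₁/phi₂ = e^{k(Z₂−Z₁)} ⇒ k = ln(phi₁/phi₂)/(Z₂−Z₁)
k = ln(0.29/0.102) / (3.4 − 1.4) = ln(2.843) / 2 = 1.0449 / 2 = 0.5225 km⁻¹

0.522 km⁻¹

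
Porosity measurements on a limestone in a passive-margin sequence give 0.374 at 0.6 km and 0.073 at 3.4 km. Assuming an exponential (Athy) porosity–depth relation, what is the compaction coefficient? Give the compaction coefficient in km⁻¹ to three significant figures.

0.583 km⁻¹

Athy: phi(Z) = phi₀ e^(−cZ) ⇒ phi₁/phi₂ = e^{c(Z₂−Z₁)} ⇒ c = ln(phi₁/phi₂)/(Z₂−Z₁)
c = ln(0.374/0.073) / (3.4 − 0.6) = ln(5.123) / 2.8 = 1.6338 / 2.8 = 0.5835 km⁻¹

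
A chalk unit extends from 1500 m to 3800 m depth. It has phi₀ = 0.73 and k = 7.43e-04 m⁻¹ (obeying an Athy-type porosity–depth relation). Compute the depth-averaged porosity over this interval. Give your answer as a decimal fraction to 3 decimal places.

0.115

Working in km (1 km = 1000 m; k in km⁻¹ = k in m⁻¹ × 1000):
⟨phi⟩ = (1/(d₂−d₁)) ∫ phi₀ e^(−kd) dd = phi₀·(e^(−k·d₁) − e^(−k·d₂)) / (k·(d₂−d₁))
e^(−0.743×1.5) = 0.3281; e^(−0.743×3.8) = 0.0594
⟨phi⟩ = 0.73 × (0.3281 − 0.0594) / (0.743 × 2.3) = 0.73 × 0.1572 = 0.1148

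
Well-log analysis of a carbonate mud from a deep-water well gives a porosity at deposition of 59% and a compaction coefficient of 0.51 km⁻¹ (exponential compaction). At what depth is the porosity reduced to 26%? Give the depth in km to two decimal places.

1.61 km

Invert Athy's law: z = ln(n₀/n) / β
z = ln(0.59/0.26) / 0.51 = ln(2.269) / 0.51 = 0.8194 / 0.51 = 1.607 km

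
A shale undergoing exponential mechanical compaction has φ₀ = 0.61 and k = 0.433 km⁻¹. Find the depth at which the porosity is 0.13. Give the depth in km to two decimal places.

3.57 km

Invert Athy's law: z = ln(φ₀/φ) / k
z = ln(0.61/0.13) / 0.433 = ln(4.692) / 0.433 = 1.5459 / 0.433 = 3.570 km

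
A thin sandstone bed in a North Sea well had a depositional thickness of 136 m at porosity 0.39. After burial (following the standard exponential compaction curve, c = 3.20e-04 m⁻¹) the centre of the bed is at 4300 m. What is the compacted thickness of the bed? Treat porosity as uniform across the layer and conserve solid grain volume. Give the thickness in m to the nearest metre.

Working in km (1 km = 1000 m; c in km⁻¹ = c in m⁻¹ × 1000):
Porosity at 4.3 km: phi = 0.39·exp(−0.32×4.3) = 0.0985
Solid-volume conservation: h(1−phi) = h₀(1−phi₀) ⇒ h = h₀·(1−phi₀)/(1−phi)
h = 0.136 × (1 − 0.39)/(1 − 0.0985) = 0.136 × 0.6767 = 0.0920 km

92 m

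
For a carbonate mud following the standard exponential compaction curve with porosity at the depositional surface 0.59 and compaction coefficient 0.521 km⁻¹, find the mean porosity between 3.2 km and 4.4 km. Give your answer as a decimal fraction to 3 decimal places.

0.083

⟨phi⟩ = (1/(d₂−d₁)) ∫ phi₀ e^(−kd) dd = phi₀·(e^(−k·d₁) − e^(−k·d₂)) / (k·(d₂−d₁))
e^(−0.521×3.2) = 0.1888; e^(−0.521×4.4) = 0.1010
⟨phi⟩ = 0.59 × (0.1888 − 0.1010) / (0.521 × 1.2) = 0.59 × 0.1404 = 0.0828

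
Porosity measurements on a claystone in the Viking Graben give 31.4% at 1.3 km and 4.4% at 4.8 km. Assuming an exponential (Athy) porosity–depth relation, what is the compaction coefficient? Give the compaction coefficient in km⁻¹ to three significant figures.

Athy: n(d) = n₀ e^(−kd) ⇒ n₁/n₂ = e^{k(d₂−d₁)} ⇒ k = ln(n₁/n₂)/(d₂−d₁)
k = ln(0.314/0.044) / (4.8 − 1.3) = ln(7.136) / 3.5 = 1.9652 / 3.5 = 0.5615 km⁻¹

0.561 km⁻¹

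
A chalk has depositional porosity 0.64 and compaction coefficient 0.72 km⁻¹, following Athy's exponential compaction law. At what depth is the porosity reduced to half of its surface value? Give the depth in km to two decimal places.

n/n₀ = 1/2 ⇒ exp(−k·Z) = 1/2 ⇒ Z = ln(2) / k
Z = 0.6931 / 0.72 = 0.963 km

0.96 km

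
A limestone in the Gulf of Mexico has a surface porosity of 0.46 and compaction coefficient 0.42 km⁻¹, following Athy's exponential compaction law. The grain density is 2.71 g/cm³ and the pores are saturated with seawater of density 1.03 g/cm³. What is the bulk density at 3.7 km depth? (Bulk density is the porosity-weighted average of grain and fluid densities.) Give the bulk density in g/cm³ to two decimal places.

2.55 g/cm³

Porosity at depth: φ = 0.46·exp(−0.42×3.7) = 0.46×0.2114 = 0.0972
Bulk density: ρ_b = (1−φ)ρ_g + φ·ρ_f = 0.9028×2.71 + 0.0972×1.03
       = 2.446 + 0.100 = 2.547 g/cm³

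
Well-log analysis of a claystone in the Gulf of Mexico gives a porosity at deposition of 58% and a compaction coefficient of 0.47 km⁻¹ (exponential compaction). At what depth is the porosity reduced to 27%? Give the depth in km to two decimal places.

1.63 km

Invert Athy's law: d = ln(φ₀/φ) / c
d = ln(0.58/0.27) / 0.47 = ln(2.148) / 0.47 = 0.7646 / 0.47 = 1.627 km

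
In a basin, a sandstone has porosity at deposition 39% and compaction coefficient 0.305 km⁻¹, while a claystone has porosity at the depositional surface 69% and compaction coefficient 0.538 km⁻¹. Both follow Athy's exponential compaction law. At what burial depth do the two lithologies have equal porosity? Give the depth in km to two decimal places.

2.45 km

Set phi₀ₐ e^(−kₐz) = phi₀ᵦ e^(−kᵦz) ⇒ ln(phi₀ₐ/phi₀ᵦ) = (kₐ − kᵦ)·z
z = ln(0.39/0.69) / (0.305 − 0.538) = -0.5705 / -0.233 = 2.449 km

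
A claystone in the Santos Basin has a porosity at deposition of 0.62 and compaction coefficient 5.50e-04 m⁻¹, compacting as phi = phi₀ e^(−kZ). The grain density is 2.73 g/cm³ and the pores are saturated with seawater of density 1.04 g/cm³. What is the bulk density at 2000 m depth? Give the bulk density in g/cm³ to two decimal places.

Working in km (1 km = 1000 m; k in km⁻¹ = k in m⁻¹ × 1000):
Porosity at depth: phi = 0.62·exp(−0.55×2) = 0.62×0.3329 = 0.2064
Bulk density: ρ_b = (1−phi)ρ_g + phi·ρ_f = 0.7936×2.73 + 0.2064×1.04
       = 2.167 + 0.215 = 2.381 g/cm³

2.38 g/cm³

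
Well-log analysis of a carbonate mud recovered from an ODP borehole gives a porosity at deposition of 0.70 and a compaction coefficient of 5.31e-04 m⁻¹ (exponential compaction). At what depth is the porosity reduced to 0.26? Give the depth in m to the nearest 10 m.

Working in km (1 km = 1000 m; k in km⁻¹ = k in m⁻¹ × 1000):
Invert Athy's law: Z = ln(φ₀/φ) / k
Z = ln(0.7/0.26) / 0.531 = ln(2.692) / 0.531 = 0.9904 / 0.531 = 1.865 km

1870 m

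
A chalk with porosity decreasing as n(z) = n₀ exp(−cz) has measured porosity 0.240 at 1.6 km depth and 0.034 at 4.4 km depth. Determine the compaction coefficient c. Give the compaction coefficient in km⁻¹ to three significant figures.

0.698 km⁻¹

Athy: n(z) = n₀ e^(−cz) ⇒ n₁/n₂ = e^{c(z₂−z₁)} ⇒ c = ln(n₁/n₂)/(z₂−z₁)
c = ln(0.24/0.034) / (4.4 − 1.6) = ln(7.059) / 2.8 = 1.9543 / 2.8 = 0.698 km⁻¹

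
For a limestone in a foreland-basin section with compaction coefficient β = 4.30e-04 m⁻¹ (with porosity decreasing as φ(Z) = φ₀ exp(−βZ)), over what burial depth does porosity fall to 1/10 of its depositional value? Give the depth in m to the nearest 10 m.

5350 m

Working in km (1 km = 1000 m; β in km⁻¹ = β in m⁻¹ × 1000):
φ/φ₀ = 1/10 ⇒ exp(−β·Z) = 1/10 ⇒ Z = ln(10) / β
Z = 2.3026 / 0.43 = 5.355 km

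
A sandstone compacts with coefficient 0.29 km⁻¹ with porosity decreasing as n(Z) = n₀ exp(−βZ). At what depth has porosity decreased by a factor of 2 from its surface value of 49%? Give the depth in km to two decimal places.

2.39 km

n/n₀ = 1/2 ⇒ exp(−β·Z) = 1/2 ⇒ Z = ln(2) / β
Z = 0.6931 / 0.29 = 2.390 km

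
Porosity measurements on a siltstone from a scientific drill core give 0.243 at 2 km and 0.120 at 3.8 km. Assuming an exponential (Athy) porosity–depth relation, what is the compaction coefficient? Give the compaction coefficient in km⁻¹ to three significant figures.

Athy: phi(z) = phi₀ e^(−βz) ⇒ phi₁/phi₂ = e^{β(z₂−z₁)} ⇒ β = ln(phi₁/phi₂)/(z₂−z₁)
β = ln(0.243/0.12) / (3.8 − 2) = ln(2.025) / 1.8 = 0.7056 / 1.8 = 0.392 km⁻¹

0.392 km⁻¹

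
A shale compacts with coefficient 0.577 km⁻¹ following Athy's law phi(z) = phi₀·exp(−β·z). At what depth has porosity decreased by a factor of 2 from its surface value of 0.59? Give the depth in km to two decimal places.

1.20 km

phi/phi₀ = 1/2 ⇒ exp(−β·z) = 1/2 ⇒ z = ln(2) / β
z = 0.6931 / 0.577 = 1.201 km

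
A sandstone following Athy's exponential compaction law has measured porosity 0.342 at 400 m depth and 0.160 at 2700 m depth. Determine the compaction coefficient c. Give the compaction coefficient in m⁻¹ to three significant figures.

0.000330 m⁻¹

Working in km (1 km = 1000 m; c in km⁻¹ = c in m⁻¹ × 1000):
Athy: phi(d) = phi₀ e^(−cd) ⇒ phi₁/phi₂ = e^{c(d₂−d₁)} ⇒ c = ln(phi₁/phi₂)/(d₂−d₁)
c = ln(0.342/0.16) / (2.7 − 0.4) = ln(2.138) / 2.3 = 0.7596 / 2.3 = 0.3303 km⁻¹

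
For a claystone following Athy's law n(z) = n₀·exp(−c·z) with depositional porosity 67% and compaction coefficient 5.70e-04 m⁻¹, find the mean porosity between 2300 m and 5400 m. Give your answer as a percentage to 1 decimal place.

8.5%

Working in km (1 km = 1000 m; c in km⁻¹ = c in m⁻¹ × 1000):
⟨n⟩ = (1/(z₂−z₁)) ∫ n₀ e^(−cz) dz = n₀·(e^(−c·z₁) − e^(−c·z₂)) / (c·(z₂−z₁))
e^(−0.57×2.3) = 0.2696; e^(−0.57×5.4) = 0.0461
⟨n⟩ = 0.67 × (0.2696 − 0.0461) / (0.57 × 3.1) = 0.67 × 0.1265 = 0.0847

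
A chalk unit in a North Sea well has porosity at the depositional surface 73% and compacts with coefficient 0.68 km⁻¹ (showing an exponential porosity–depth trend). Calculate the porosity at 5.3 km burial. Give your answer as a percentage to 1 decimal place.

2.0%

n = n₀·exp(−k·Z) = 0.73 × exp(−0.68 × 5.3) = 0.73 × exp(−3.604)
  = 0.73 × 0.0272 = 0.0199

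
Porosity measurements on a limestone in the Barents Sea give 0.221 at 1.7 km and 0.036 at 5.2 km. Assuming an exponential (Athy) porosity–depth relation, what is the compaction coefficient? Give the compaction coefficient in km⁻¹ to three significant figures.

0.518 km⁻¹

Athy: φ(z) = φ₀ e^(−kz) ⇒ φ₁/φ₂ = e^{k(z₂−z₁)} ⇒ k = ln(φ₁/φ₂)/(z₂−z₁)
k = ln(0.221/0.036) / (5.2 − 1.7) = ln(6.139) / 3.5 = 1.8146 / 3.5 = 0.5185 km⁻¹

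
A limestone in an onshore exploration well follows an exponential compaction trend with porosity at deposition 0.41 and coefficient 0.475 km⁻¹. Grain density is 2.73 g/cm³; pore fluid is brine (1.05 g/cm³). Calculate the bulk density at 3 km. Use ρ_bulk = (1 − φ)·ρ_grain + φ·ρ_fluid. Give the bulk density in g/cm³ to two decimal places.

2.56 g/cm³

Porosity at depth: φ = 0.41·exp(−0.475×3) = 0.41×0.2405 = 0.0986
Bulk density: ρ_b = (1−φ)ρ_g + φ·ρ_f = 0.9014×2.73 + 0.0986×1.05
       = 2.461 + 0.104 = 2.564 g/cm³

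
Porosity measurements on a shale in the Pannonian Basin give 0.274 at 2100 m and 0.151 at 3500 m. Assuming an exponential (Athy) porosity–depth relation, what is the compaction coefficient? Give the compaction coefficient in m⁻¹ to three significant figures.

0.000426 m⁻¹

Working in km (1 km = 1000 m; c in km⁻¹ = c in m⁻¹ × 1000):
Athy: phi(Z) = phi₀ e^(−cZ) ⇒ phi₁/phi₂ = e^{c(Z₂−Z₁)} ⇒ c = ln(phi₁/phi₂)/(Z₂−Z₁)
c = ln(0.274/0.151) / (3.5 − 2.1) = ln(1.815) / 1.4 = 0.5958 / 1.4 = 0.4256 km⁻¹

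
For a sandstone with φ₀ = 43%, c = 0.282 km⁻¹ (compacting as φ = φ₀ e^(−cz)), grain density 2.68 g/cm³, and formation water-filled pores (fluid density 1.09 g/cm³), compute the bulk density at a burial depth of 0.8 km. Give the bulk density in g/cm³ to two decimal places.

Porosity at depth: φ = 0.43·exp(−0.282×0.8) = 0.43×0.7980 = 0.3432
Bulk density: ρ_b = (1−φ)ρ_g + φ·ρ_f = 0.6568×2.68 + 0.3432×1.09
       = 1.760 + 0.374 = 2.134 g/cm³

2.13 g/cm³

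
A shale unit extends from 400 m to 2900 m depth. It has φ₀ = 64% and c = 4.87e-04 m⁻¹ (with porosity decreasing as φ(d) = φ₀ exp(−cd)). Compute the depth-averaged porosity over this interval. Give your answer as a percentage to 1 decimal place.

30.5%

Working in km (1 km = 1000 m; c in km⁻¹ = c in m⁻¹ × 1000):
⟨φ⟩ = (1/(d₂−d₁)) ∫ φ₀ e^(−cd) dd = φ₀·(e^(−c·d₁) − e^(−c·d₂)) / (c·(d₂−d₁))
e^(−0.487×0.4) = 0.8230; e^(−0.487×2.9) = 0.2436
⟨φ⟩ = 0.64 × (0.8230 − 0.2436) / (0.487 × 2.5) = 0.64 × 0.4759 = 0.3046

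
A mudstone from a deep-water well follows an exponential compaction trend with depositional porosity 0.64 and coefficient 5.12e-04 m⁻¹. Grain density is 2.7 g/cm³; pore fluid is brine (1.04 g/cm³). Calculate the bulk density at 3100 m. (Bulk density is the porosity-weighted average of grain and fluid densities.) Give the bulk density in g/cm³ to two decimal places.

Working in km (1 km = 1000 m; c in km⁻¹ = c in m⁻¹ × 1000):
Porosity at depth: n = 0.64·exp(−0.512×3.1) = 0.64×0.2045 = 0.1309
Bulk density: ρ_b = (1−n)ρ_g + n·ρ_f = 0.8691×2.7 + 0.1309×1.04
       = 2.347 + 0.136 = 2.483 g/cm³

2.48 g/cm³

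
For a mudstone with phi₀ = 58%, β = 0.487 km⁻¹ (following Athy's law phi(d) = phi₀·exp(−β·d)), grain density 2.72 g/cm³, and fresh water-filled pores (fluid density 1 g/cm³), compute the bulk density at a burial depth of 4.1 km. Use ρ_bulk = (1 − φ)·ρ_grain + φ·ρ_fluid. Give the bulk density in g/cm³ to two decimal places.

Porosity at depth: phi = 0.58·exp(−0.487×4.1) = 0.58×0.1358 = 0.0788
Bulk density: ρ_b = (1−phi)ρ_g + phi·ρ_f = 0.9212×2.72 + 0.0788×1
       = 2.506 + 0.079 = 2.585 g/cm³

2.58 g/cm³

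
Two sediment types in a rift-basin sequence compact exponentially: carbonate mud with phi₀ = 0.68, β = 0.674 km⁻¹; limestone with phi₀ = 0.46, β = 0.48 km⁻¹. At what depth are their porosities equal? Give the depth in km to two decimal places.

Set phi₀ₐ e^(−βₐZ) = phi₀ᵦ e^(−βᵦZ) ⇒ ln(phi₀ₐ/phi₀ᵦ) = (βₐ − βᵦ)·Z
Z = ln(0.68/0.46) / (0.674 − 0.48) = 0.3909 / 0.194 = 2.015 km

2.01 km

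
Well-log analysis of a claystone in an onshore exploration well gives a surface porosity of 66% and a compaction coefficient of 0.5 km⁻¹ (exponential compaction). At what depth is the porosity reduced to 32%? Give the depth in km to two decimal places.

Invert Athy's law: z = ln(n₀/n) / k
z = ln(0.66/0.32) / 0.5 = ln(2.062) / 0.5 = 0.7239 / 0.5 = 1.448 km

1.45 km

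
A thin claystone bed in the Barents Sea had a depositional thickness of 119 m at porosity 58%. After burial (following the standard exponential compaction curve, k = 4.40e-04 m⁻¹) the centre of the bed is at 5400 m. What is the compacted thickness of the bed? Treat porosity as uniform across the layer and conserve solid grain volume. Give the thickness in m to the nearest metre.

Working in km (1 km = 1000 m; k in km⁻¹ = k in m⁻¹ × 1000):
Porosity at 5.4 km: n = 0.58·exp(−0.44×5.4) = 0.0539
Solid-volume conservation: h(1−n) = h₀(1−n₀) ⇒ h = h₀·(1−n₀)/(1−n)
h = 0.119 × (1 − 0.58)/(1 − 0.0539) = 0.119 × 0.4439 = 0.0528 km

53 m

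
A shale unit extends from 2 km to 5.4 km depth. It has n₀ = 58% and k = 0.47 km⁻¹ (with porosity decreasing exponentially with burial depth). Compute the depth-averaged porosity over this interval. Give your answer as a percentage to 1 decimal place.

⟨n⟩ = (1/(Z₂−Z₁)) ∫ n₀ e^(−kZ) dZ = n₀·(e^(−k·Z₁) − e^(−k·Z₂)) / (k·(Z₂−Z₁))
e^(−0.47×2) = 0.3906; e^(−0.47×5.4) = 0.0790
⟨n⟩ = 0.58 × (0.3906 − 0.0790) / (0.47 × 3.4) = 0.58 × 0.1950 = 0.1131

11.3%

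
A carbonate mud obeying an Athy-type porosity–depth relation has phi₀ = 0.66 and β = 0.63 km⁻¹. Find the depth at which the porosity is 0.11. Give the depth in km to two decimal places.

Invert Athy's law: z = ln(phi₀/phi) / β
z = ln(0.66/0.11) / 0.63 = ln(6) / 0.63 = 1.7918 / 0.63 = 2.844 km

2.84 km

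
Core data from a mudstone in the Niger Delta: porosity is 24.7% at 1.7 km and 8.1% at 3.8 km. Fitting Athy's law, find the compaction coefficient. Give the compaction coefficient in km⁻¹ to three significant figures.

0.531 km⁻¹

Athy: φ(d) = φ₀ e^(−cd) ⇒ φ₁/φ₂ = e^{c(d₂−d₁)} ⇒ c = ln(φ₁/φ₂)/(d₂−d₁)
c = ln(0.247/0.081) / (3.8 − 1.7) = ln(3.049) / 2.1 = 1.1149 / 2.1 = 0.5309 km⁻¹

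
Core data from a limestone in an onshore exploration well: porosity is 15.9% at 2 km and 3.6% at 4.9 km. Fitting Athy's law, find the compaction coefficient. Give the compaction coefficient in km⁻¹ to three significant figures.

Athy: φ(d) = φ₀ e^(−kd) ⇒ φ₁/φ₂ = e^{k(d₂−d₁)} ⇒ k = ln(φ₁/φ₂)/(d₂−d₁)
k = ln(0.159/0.036) / (4.9 − 2) = ln(4.417) / 2.9 = 1.4854 / 2.9 = 0.5122 km⁻¹

0.512 km⁻¹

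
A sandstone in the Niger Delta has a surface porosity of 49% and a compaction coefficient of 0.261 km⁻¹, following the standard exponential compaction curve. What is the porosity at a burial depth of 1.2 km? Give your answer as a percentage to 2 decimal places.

35.82%

n = n₀·exp(−c·z) = 0.49 × exp(−0.261 × 1.2) = 0.49 × exp(−0.3132)
  = 0.49 × 0.7311 = 0.3582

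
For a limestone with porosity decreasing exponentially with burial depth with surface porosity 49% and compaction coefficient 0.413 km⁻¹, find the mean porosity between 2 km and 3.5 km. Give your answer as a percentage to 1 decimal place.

⟨n⟩ = (1/(d₂−d₁)) ∫ n₀ e^(−kd) dd = n₀·(e^(−k·d₁) − e^(−k·d₂)) / (k·(d₂−d₁))
e^(−0.413×2) = 0.4378; e^(−0.413×3.5) = 0.2356
⟨n⟩ = 0.49 × (0.4378 − 0.2356) / (0.413 × 1.5) = 0.49 × 0.3263 = 0.1599

16.0%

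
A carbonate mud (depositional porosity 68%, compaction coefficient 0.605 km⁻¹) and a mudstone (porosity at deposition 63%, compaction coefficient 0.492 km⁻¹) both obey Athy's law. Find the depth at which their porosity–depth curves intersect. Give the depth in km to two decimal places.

0.68 km

Set phi₀ₐ e^(−cₐz) = phi₀ᵦ e^(−cᵦz) ⇒ ln(phi₀ₐ/phi₀ᵦ) = (cₐ − cᵦ)·z
z = ln(0.68/0.63) / (0.605 − 0.492) = 0.0764 / 0.113 = 0.676 km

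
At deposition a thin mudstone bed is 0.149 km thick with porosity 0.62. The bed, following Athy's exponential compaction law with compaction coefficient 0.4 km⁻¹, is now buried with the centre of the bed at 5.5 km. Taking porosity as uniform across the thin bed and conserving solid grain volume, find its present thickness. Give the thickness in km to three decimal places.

Porosity at 5.5 km: φ = 0.62·exp(−0.4×5.5) = 0.0687
Solid-volume conservation: h(1−φ) = h₀(1−φ₀) ⇒ h = h₀·(1−φ₀)/(1−φ)
h = 0.149 × (1 − 0.62)/(1 − 0.0687) = 0.149 × 0.4080 = 0.0608 km

0.061 km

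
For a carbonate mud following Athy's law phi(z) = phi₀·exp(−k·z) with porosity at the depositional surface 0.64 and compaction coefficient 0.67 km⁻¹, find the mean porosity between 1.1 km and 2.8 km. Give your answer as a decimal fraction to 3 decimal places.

0.183

⟨phi⟩ = (1/(z₂−z₁)) ∫ phi₀ e^(−kz) dz = phi₀·(e^(−k·z₁) − e^(−k·z₂)) / (k·(z₂−z₁))
e^(−0.67×1.1) = 0.4785; e^(−0.67×2.8) = 0.1532
⟨phi⟩ = 0.64 × (0.4785 − 0.1532) / (0.67 × 1.7) = 0.64 × 0.2856 = 0.1828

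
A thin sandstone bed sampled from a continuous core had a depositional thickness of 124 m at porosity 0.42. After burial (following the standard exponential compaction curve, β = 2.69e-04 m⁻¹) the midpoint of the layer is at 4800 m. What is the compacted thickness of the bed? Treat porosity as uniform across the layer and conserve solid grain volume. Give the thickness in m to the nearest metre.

81 m

Working in km (1 km = 1000 m; β in km⁻¹ = β in m⁻¹ × 1000):
Porosity at 4.8 km: φ = 0.42·exp(−0.269×4.8) = 0.1155
Solid-volume conservation: h(1−φ) = h₀(1−φ₀) ⇒ h = h₀·(1−φ₀)/(1−φ)
h = 0.124 × (1 − 0.42)/(1 − 0.1155) = 0.124 × 0.6557 = 0.0813 km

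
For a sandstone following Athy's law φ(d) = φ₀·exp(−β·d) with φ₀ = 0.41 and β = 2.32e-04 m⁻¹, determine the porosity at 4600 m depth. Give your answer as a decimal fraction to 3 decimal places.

0.141

Working in km (1 km = 1000 m; β in km⁻¹ = β in m⁻¹ × 1000):
φ = φ₀·exp(−β·d) = 0.41 × exp(−0.232 × 4.6) = 0.41 × exp(−1.067)
  = 0.41 × 0.3440 = 0.1410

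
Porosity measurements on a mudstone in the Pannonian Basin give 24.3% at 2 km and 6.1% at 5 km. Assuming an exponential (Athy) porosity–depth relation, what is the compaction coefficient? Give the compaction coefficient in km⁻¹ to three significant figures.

Athy: phi(Z) = phi₀ e^(−cZ) ⇒ phi₁/phi₂ = e^{c(Z₂−Z₁)} ⇒ c = ln(phi₁/phi₂)/(Z₂−Z₁)
c = ln(0.243/0.061) / (5 − 2) = ln(3.984) / 3 = 1.3822 / 3 = 0.4607 km⁻¹

0.461 km⁻¹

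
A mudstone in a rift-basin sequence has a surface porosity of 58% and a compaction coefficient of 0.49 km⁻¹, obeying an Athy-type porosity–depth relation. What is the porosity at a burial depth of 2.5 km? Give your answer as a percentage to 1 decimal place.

17.0%

φ = φ₀·exp(−c·z) = 0.58 × exp(−0.49 × 2.5) = 0.58 × exp(−1.225)
  = 0.58 × 0.2938 = 0.1704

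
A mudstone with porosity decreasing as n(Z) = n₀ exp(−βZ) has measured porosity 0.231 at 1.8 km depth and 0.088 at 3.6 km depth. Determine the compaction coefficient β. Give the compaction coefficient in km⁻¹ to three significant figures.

0.536 km⁻¹

Athy: n(Z) = n₀ e^(−βZ) ⇒ n₁/n₂ = e^{β(Z₂−Z₁)} ⇒ β = ln(n₁/n₂)/(Z₂−Z₁)
β = ln(0.231/0.088) / (3.6 − 1.8) = ln(2.625) / 1.8 = 0.9651 / 1.8 = 0.5362 km⁻¹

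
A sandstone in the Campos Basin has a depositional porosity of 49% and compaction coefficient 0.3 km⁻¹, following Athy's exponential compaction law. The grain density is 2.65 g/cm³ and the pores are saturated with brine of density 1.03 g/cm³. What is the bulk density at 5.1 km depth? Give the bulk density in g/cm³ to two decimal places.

Porosity at depth: phi = 0.49·exp(−0.3×5.1) = 0.49×0.2165 = 0.1061
Bulk density: ρ_b = (1−phi)ρ_g + phi·ρ_f = 0.8939×2.65 + 0.1061×1.03
       = 2.369 + 0.109 = 2.478 g/cm³

2.48 g/cm³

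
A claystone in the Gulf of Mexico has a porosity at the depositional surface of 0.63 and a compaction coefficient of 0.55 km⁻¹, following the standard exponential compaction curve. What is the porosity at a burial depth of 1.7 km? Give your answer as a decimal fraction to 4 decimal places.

φ = φ₀·exp(−k·z) = 0.63 × exp(−0.55 × 1.7) = 0.63 × exp(−0.935)
  = 0.63 × 0.3926 = 0.2473

0.2473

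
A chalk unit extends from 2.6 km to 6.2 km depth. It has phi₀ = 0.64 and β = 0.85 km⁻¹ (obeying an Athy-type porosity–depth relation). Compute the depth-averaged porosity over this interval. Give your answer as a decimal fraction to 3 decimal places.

⟨phi⟩ = (1/(Z₂−Z₁)) ∫ phi₀ e^(−βZ) dZ = phi₀·(e^(−β·Z₁) − e^(−β·Z₂)) / (β·(Z₂−Z₁))
e^(−0.85×2.6) = 0.1097; e^(−0.85×6.2) = 0.0051
⟨phi⟩ = 0.64 × (0.1097 − 0.0051) / (0.85 × 3.6) = 0.64 × 0.0342 = 0.0219

0.022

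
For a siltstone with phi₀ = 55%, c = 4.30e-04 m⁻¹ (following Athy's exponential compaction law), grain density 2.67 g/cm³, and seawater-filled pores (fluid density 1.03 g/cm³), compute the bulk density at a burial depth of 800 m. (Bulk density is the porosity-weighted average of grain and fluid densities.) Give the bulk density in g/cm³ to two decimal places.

Working in km (1 km = 1000 m; c in km⁻¹ = c in m⁻¹ × 1000):
Porosity at depth: phi = 0.55·exp(−0.43×0.8) = 0.55×0.7089 = 0.3899
Bulk density: ρ_b = (1−phi)ρ_g + phi·ρ_f = 0.6101×2.67 + 0.3899×1.03
       = 1.629 + 0.402 = 2.031 g/cm³

2.03 g/cm³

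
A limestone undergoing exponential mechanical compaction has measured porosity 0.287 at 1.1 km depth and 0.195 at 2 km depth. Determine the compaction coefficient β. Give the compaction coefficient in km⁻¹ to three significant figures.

Athy: n(Z) = n₀ e^(−βZ) ⇒ n₁/n₂ = e^{β(Z₂−Z₁)} ⇒ β = ln(n₁/n₂)/(Z₂−Z₁)
β = ln(0.287/0.195) / (2 − 1.1) = ln(1.472) / 0.9 = 0.3865 / 0.9 = 0.4294 km⁻¹

0.429 km⁻¹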